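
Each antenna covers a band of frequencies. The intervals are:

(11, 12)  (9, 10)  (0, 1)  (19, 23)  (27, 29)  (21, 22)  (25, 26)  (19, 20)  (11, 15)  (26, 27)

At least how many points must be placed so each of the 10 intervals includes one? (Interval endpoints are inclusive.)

By right end: [0,1]  [9,10]  [11,12]  [11,15]  [19,20]  [21,22]  [19,23]  [25,26]  [26,27]  [27,29]
[0,1] uncovered → point at 1; [9,10] uncovered → point at 10; [11,12] uncovered → point at 12; [19,20] uncovered → point at 20; [21,22] uncovered → point at 22; [25,26] uncovered → point at 26; [27,29] uncovered → point at 29.
Points: 1, 10, 12, 20, 22, 26, 29 (7 total).

7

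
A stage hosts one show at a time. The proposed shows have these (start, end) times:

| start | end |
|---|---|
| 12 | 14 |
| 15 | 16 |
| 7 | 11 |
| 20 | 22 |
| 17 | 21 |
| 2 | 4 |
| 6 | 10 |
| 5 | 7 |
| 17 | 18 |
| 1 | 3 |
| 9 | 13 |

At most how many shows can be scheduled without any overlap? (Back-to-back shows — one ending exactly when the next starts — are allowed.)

7

Sort by end time and greedily take each interval whose start is ≥ the last chosen end.
By end time: (1,3), (2,4), (5,7), (6,10), (7,11), (9,13), (12,14), (15,16), (17,18), (17,21), (20,22).
Pick (1,3); next start ≥ 3 → (5,7); next start ≥ 7 → (7,11); next start ≥ 11 → (12,14); next start ≥ 14 → (15,16); next start ≥ 16 → (17,18); next start ≥ 18 → (20,22).
Selected 7 shows.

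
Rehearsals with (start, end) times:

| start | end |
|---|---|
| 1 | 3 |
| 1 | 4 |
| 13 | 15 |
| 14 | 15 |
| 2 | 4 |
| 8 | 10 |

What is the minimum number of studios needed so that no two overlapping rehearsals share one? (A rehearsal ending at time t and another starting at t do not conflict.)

starts: [1, 1, 2, 8, 13, 14]
ends:   [3, 4, 4, 10, 15, 15]
s1→1 s1→2 s2→3  — peak 3.

3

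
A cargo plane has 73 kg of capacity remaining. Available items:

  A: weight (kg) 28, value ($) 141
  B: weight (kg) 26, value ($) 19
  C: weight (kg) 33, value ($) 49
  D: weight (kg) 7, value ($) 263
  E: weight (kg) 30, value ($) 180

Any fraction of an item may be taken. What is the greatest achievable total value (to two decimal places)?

595.88

Sort by value per unit weight and fill in that order.
Order: D (263/7=37.57) > E (180/30=6.00) > A (141/28=5.04) > C (49/33=1.48) > B (19/26=0.73)
Fill: take D (7 @ 263) → take E (30 @ 180) → take A (28 @ 141) → take 8/33 of C → 11.88; 73/73 used.
Total value = 595.88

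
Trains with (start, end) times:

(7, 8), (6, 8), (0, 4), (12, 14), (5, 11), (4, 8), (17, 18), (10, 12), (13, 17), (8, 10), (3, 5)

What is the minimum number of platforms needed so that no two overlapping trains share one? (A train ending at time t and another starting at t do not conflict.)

Count concurrent intervals with a sweep; the peak is the room count.
Events (time:±→running): 0:+→1 3:+→2 4:-→1 4:+→2 5:-→1 5:+→2 6:+→3 7:+→4 … peak 4.

4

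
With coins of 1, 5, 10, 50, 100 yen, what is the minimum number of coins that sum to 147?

8

Use the largest denomination that fits, subtract, and repeat.
147 − 1×100→47 − 4×10→7 − 1×5→2 − 2×1→0
Total coins = 1 + 4 + 1 + 2 = 8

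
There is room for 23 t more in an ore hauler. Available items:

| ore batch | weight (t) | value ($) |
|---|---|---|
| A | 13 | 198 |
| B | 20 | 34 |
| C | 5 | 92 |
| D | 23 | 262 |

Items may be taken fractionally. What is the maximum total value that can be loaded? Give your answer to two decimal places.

Greedy by value/weight ratio, highest first.
Order: C (92/5=18.40) > A (198/13=15.23) > D (262/23=11.39) > B (34/20=1.70)
Fill: take C (5 @ 92) → take A (13 @ 198) → take 5/23 of D → 56.96; 23/23 used.
Total value = 346.96

346.96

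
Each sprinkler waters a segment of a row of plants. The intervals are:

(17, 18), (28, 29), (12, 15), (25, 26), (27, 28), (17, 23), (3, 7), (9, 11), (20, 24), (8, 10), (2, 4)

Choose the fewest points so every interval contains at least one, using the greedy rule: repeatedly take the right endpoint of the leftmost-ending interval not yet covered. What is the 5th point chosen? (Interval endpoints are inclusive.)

Sort by right endpoint; whenever an interval is uncovered, place a point at its right end.
By right end: [2,4]  [3,7]  [8,10]  [9,11]  [12,15]  [17,18]  [17,23]  [20,24]  [25,26]  [27,28]  [28,29]
[2,4] uncovered → point at 4; [8,10] uncovered → point at 10; [12,15] uncovered → point at 15; [17,18] uncovered → point at 18; [20,24] uncovered → point at 24; [25,26] uncovered → point at 26; [27,28] uncovered → point at 28.
Points: 4, 10, 15, 18, 24, 26, 28 (7 total).

24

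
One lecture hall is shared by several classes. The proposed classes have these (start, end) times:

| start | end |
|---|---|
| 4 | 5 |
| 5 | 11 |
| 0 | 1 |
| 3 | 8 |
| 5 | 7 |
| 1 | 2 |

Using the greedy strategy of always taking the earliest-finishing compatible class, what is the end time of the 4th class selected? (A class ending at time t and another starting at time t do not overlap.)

Sort by end time and greedily take each interval whose start is ≥ the last chosen end.
Sorted by end: (0,1)  (1,2)  (4,5)  (5,7)  (3,8)  (5,11)
take (0,1); take (1,2); take (4,5); take (5,7).
Selected: (0,1) (1,2) (4,5) (5,7)

7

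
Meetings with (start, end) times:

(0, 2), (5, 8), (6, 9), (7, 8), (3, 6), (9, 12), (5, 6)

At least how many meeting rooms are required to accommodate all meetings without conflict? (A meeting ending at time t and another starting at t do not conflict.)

3

Events (time:±→running): 0:+→1 2:-→0 3:+→1 5:+→2 5:+→3 … peak 3.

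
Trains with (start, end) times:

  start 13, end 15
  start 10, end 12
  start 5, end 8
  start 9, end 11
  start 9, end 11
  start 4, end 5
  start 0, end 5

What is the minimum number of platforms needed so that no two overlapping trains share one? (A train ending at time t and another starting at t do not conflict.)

3

Count concurrent intervals with a sweep; the peak is the room count.
starts: [0, 4, 5, 9, 9, 10, 13]
ends:   [5, 5, 8, 11, 11, 12, 15]
s0→1 s4→2 e5→1 e5→0 s5→1 e8→0 s9→1 s9→2 s10→3  — peak 3.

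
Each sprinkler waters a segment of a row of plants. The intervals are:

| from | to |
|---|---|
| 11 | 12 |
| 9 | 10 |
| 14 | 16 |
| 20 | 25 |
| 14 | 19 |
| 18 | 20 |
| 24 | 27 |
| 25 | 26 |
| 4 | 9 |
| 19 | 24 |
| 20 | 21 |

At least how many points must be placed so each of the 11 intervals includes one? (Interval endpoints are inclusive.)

By right end: [4,9]  [9,10]  [11,12]  [14,16]  [14,19]  [18,20]  [20,21]  [19,24]  [20,25]  [25,26]  [24,27]
[4,9] uncovered → point at 9; [11,12] uncovered → point at 12; [14,16] uncovered → point at 16; [18,20] uncovered → point at 20; [25,26] uncovered → point at 26.
Points: 9, 12, 16, 20, 26 (5 total).

5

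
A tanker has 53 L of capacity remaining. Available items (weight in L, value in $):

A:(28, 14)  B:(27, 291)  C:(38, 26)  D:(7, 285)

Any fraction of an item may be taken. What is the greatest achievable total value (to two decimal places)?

589.00

Sort by value per unit weight and fill in that order.
Order: D (285/7=40.71) > B (291/27=10.78) > C (26/38=0.68) > A (14/28=0.50)
Fill: take D (7 @ 285) → take B (27 @ 291) → take 19/38 of C → 13.00; 53/53 used.
Total value = 589.00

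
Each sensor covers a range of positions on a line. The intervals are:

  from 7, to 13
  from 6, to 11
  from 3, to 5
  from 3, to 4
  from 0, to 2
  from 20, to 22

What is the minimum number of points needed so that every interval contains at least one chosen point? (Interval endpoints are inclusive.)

4

Sort by right endpoint; whenever an interval is uncovered, place a point at its right end.
Sorted: [0,2] [3,4] [3,5] [6,11] [7,13] [20,22]
{[0,2]} hit by 2; {[3,4],[3,5]} hit by 4; {[6,11],[7,13]} hit by 11; {[20,22]} hit by 22.
Points: 2, 4, 11, 22 (4 total).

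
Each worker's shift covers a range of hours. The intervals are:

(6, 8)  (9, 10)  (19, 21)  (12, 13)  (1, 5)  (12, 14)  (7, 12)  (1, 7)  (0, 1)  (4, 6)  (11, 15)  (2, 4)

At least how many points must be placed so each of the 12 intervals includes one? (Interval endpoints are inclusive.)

Sort by right endpoint; whenever an interval is uncovered, place a point at its right end.
Sorted: [0,1] [2,4] [1,5] [4,6] [1,7] [6,8] [9,10] [7,12] [12,13] [12,14] [11,15] [19,21]
{[0,1]} hit by 1; {[2,4],[1,5],[4,6],[1,7]} hit by 4; {[6,8]} hit by 8; {[9,10],[7,12]} hit by 10; {[12,13],[12,14],[11,15]} hit by 13; {[19,21]} hit by 21.
Points: 1, 4, 8, 10, 13, 21 (6 total).

6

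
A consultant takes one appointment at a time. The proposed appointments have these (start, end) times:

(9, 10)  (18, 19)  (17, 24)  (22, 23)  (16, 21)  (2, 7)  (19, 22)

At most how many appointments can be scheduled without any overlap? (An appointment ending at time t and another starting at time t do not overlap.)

Sort by end time and greedily take each interval whose start is ≥ the last chosen end.
Sorted by end: (2,7)  (9,10)  (18,19)  (16,21)  (19,22)  (22,23)  (17,24)
take (2,7); take (9,10); take (18,19); take (19,22); take (22,23).
Selected 5 appointments.

5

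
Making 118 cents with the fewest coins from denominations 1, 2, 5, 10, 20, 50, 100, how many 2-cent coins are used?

Use the largest denomination that fits, subtract, and repeat.
118 − 1×100→18 − 1×10→8 − 1×5→3 − 1×2→1 − 1×1→0
Count of 2: 1

1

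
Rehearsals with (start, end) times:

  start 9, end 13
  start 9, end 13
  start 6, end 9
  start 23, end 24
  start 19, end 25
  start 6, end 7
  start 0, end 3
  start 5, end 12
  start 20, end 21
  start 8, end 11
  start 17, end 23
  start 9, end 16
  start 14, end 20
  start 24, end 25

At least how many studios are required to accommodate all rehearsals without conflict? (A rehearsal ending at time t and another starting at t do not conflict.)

The answer is the maximum number of intervals overlapping at any instant.
starts: [0, 5, 6, 6, 8, 9, 9, 9, 14, 17, 19, 20, 23, 24]
ends:   [3, 7, 9, 11, 12, 13, 13, 16, 20, 21, 23, 24, 25, 25]
s0→1 e3→0 s5→1 s6→2 s6→3 e7→2 s8→3 e9→2 s9→3 s9→4 s9→5  — peak 5.

5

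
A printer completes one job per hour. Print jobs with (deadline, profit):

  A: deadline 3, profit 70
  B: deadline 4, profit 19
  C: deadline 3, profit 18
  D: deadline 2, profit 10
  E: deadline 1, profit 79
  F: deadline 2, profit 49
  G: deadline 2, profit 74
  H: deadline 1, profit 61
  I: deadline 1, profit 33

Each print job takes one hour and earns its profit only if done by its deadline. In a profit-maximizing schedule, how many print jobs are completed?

Profit order: E=79 G=74 A=70 H=61 F=49 I=33 B=19 C=18 D=10
Assign: E→slot 1, G→slot 2, A→slot 3, H skipped, F skipped, I skipped, B→slot 4, C skipped, D skipped.
Slots: [1:E] [2:G] [3:A] [4:B]
4 of 9 scheduled.

4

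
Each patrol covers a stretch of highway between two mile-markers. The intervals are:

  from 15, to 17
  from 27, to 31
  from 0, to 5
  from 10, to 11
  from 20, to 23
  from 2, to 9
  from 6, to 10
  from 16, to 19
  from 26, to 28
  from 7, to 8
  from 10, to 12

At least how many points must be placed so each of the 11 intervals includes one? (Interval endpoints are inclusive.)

Sort by right endpoint; whenever an interval is uncovered, place a point at its right end.
Sorted: [0,5] [7,8] [2,9] [6,10] [10,11] [10,12] [15,17] [16,19] [20,23] [26,28] [27,31]
{[0,5]} hit by 5; {[7,8],[2,9],[6,10]} hit by 8; {[10,11],[10,12]} hit by 11; {[15,17],[16,19]} hit by 17; {[20,23]} hit by 23; {[26,28],[27,31]} hit by 28.
Points: 5, 8, 11, 17, 23, 28 (6 total).

6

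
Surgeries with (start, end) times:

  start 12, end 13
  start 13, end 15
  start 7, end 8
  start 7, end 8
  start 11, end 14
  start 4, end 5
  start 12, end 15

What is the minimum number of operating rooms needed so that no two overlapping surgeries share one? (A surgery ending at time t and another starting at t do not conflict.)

3

Events (time:±→running): 4:+→1 5:-→0 7:+→1 7:+→2 8:-→1 8:-→0 11:+→1 12:+→2 12:+→3 … peak 3.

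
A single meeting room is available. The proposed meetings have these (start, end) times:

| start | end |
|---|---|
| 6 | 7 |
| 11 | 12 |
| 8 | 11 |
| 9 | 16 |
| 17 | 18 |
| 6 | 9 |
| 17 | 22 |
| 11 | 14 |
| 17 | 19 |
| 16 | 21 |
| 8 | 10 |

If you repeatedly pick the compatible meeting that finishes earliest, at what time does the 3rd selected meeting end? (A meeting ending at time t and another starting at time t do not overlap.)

Order by finish time; keep every interval that doesn't clash with the previous kept one.
Sorted by end: (6,7)  (6,9)  (8,10)  (8,11)  (11,12)  (11,14)  (9,16)  (17,18)  (17,19)  (16,21)  (17,22)
take (6,7); take (8,10); take (11,12); take (17,18).
Selected: (6,7) (8,10) (11,12) (17,18)

12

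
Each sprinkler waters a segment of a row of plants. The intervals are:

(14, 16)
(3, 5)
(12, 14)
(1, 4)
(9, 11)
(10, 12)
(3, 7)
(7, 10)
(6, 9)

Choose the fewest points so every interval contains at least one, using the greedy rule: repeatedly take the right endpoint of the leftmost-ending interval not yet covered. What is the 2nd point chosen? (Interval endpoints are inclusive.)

Sorted: [1,4] [3,5] [3,7] [6,9] [7,10] [9,11] [10,12] [12,14] [14,16]
{[1,4],[3,5],[3,7]} hit by 4; {[6,9],[7,10],[9,11]} hit by 9; {[10,12],[12,14]} hit by 12; {[14,16]} hit by 16.
Points: 4, 9, 12, 16 (4 total).

9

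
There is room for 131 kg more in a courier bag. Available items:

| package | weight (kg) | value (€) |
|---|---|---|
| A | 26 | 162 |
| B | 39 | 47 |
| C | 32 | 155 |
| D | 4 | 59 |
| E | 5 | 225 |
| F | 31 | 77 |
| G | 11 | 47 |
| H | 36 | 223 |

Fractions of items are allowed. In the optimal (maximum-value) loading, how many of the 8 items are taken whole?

Greedy by value/weight ratio, highest first.
Order: E (225/5=45.00) > D (59/4=14.75) > A (162/26=6.23) > H (223/36=6.19) > C (155/32=4.84) > G (47/11=4.27) > F (77/31=2.48) > B (47/39=1.21)
Fill: take E (5 @ 225) → take D (4 @ 59) → take A (26 @ 162) → take H (36 @ 223) → take C (32 @ 155) → take G (11 @ 47) → take 17/31 of F → 42.23; 131/131 used.
6 item(s) taken whole; one partial (take 17/31 of F).

6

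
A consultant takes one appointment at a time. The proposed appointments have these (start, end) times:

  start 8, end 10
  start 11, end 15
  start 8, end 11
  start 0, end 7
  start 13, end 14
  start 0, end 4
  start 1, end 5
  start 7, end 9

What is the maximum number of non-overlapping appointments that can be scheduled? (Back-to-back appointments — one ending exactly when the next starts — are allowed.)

By end time: (0,4), (1,5), (0,7), (7,9), (8,10), (8,11), (13,14), (11,15).
Pick (0,4); next start ≥ 4 → (7,9); next start ≥ 9 → (13,14).
Selected 3 appointments.

3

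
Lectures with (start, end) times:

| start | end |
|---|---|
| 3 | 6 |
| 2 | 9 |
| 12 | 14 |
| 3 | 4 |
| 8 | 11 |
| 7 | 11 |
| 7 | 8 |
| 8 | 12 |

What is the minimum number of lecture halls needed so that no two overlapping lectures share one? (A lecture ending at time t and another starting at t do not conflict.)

4

Count concurrent intervals with a sweep; the peak is the room count.
starts: [2, 3, 3, 7, 7, 8, 8, 12]
ends:   [4, 6, 8, 9, 11, 11, 12, 14]
s2→1 s3→2 s3→3 e4→2 e6→1 s7→2 s7→3 e8→2 s8→3 s8→4  — peak 4.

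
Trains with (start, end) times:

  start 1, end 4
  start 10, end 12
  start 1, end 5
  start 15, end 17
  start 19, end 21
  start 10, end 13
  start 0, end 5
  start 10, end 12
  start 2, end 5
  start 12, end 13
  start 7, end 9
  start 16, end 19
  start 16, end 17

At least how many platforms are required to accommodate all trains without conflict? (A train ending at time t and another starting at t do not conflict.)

4

The answer is the maximum number of intervals overlapping at any instant.
starts: [0, 1, 1, 2, 7, 10, 10, 10, 12, 15, 16, 16, 19]
ends:   [4, 5, 5, 5, 9, 12, 12, 13, 13, 17, 17, 19, 21]
s0→1 s1→2 s1→3 s2→4  — peak 4.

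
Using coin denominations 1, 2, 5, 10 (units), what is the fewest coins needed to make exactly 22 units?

3

Use the largest denomination that fits, subtract, and repeat.
22 = 2×10 + 1×2
Total coins = 2 + 1 = 3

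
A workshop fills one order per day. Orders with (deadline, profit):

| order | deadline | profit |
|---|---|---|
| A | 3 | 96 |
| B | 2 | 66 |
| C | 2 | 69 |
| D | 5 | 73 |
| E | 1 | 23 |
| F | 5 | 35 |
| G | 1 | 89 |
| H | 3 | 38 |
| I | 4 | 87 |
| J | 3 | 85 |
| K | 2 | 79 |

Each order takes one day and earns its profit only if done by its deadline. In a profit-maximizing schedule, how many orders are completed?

5

Sort by profit descending; place each in the latest free slot ≤ its deadline.
By profit: A(d3,96), G(d1,89), I(d4,87), J(d3,85), K(d2,79), D(d5,73), C(d2,69), B(d2,66), H(d3,38), F(d5,35), E(d1,23)
A→slot 3; G→slot 1; I→slot 4; J→slot 2; K skipped; D→slot 5; C skipped; B skipped; H skipped; F skipped; E skipped.
5 of 11 scheduled.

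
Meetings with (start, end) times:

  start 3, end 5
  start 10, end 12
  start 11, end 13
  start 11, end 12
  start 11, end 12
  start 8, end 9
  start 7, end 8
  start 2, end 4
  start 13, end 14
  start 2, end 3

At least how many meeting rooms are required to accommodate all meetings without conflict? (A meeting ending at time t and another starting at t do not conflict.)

The answer is the maximum number of intervals overlapping at any instant.
Events (time:±→running): 2:+→1 2:+→2 3:-→1 3:+→2 4:-→1 5:-→0 7:+→1 8:-→0 8:+→1 9:-→0 10:+→1 11:+→2 11:+→3 11:+→4 … peak 4.

4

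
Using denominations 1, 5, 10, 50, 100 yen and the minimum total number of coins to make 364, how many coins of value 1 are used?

364 − 3×100→64 − 1×50→14 − 1×10→4 − 4×1→0
Count of 1: 4

4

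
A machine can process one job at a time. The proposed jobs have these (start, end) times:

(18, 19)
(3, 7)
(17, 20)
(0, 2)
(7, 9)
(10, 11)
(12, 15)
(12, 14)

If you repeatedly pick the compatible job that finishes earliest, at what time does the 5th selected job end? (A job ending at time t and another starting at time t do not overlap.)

Sorted by end: (0,2)  (3,7)  (7,9)  (10,11)  (12,14)  (12,15)  (18,19)  (17,20)
take (0,2); take (3,7); take (7,9); take (10,11); take (12,14); take (18,19); skip (17,20).
Selected: (0,2) (3,7) (7,9) (10,11) (12,14) (18,19)

14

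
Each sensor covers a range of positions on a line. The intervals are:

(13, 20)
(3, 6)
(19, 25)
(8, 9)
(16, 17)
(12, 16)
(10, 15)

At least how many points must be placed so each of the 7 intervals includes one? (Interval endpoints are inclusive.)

By right end: [3,6]  [8,9]  [10,15]  [12,16]  [16,17]  [13,20]  [19,25]
[3,6] uncovered → point at 6; [8,9] uncovered → point at 9; [10,15] uncovered → point at 15; [16,17] uncovered → point at 17; [19,25] uncovered → point at 25.
Points: 6, 9, 15, 17, 25 (5 total).

5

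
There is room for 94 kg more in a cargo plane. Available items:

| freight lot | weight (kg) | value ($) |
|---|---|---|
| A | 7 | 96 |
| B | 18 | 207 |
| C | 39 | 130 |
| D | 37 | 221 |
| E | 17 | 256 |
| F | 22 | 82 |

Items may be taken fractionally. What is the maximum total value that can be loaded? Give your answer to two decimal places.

Sort by value per unit weight and fill in that order.
Order: E (256/17=15.06) > A (96/7=13.71) > B (207/18=11.50) > D (221/37=5.97) > F (82/22=3.73) > C (130/39=3.33)
Fill: take E (17 @ 256) → take A (7 @ 96) → take B (18 @ 207) → take D (37 @ 221) → take 15/22 of F → 55.91; 94/94 used.
Total value = 835.91

835.91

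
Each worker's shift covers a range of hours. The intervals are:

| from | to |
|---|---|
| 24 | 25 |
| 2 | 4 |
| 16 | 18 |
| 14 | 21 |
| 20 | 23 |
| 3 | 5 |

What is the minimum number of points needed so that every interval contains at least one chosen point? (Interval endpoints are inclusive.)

By right end: [2,4]  [3,5]  [16,18]  [14,21]  [20,23]  [24,25]
[2,4] uncovered → point at 4; [16,18] uncovered → point at 18; [20,23] uncovered → point at 23; [24,25] uncovered → point at 25.
Points: 4, 18, 23, 25 (4 total).

4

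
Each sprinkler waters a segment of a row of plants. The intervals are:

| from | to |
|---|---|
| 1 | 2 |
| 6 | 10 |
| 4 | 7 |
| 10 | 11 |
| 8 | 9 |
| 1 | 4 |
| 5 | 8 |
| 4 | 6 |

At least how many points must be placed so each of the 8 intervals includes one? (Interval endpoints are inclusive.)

4

Sort by right endpoint; whenever an interval is uncovered, place a point at its right end.
Sorted: [1,2] [1,4] [4,6] [4,7] [5,8] [8,9] [6,10] [10,11]
{[1,2],[1,4]} hit by 2; {[4,6],[4,7],[5,8]} hit by 6; {[8,9],[6,10]} hit by 9; {[10,11]} hit by 11.
Points: 2, 6, 9, 11 (4 total).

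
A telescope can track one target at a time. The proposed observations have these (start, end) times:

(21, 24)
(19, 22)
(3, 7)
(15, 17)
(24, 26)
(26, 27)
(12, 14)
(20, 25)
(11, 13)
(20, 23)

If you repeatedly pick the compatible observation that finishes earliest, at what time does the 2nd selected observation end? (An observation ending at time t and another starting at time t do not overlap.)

Greedy by earliest finish: after sorting by end time, pick each interval compatible with the last pick.
By end time: (3,7), (11,13), (12,14), (15,17), (19,22), (20,23), (21,24), (20,25), (24,26), (26,27).
Pick (3,7); next start ≥ 7 → (11,13); next start ≥ 13 → (15,17); next start ≥ 17 → (19,22); next start ≥ 22 → (24,26); next start ≥ 26 → (26,27).
Selected: (3,7) (11,13) (15,17) (19,22) (24,26) (26,27)

13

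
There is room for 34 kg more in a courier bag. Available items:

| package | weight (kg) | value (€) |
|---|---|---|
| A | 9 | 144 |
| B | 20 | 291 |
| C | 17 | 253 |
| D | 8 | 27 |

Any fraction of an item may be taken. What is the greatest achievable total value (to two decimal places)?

Sort by value per unit weight and fill in that order.
Ratios (sorted): A 16.00, C 14.88, B 14.55, D 3.38
take A (9 @ 144); take C (17 @ 253); take 8/20 of B → 116.40. Capacity used 34/34.
Total value = 513.40

513.40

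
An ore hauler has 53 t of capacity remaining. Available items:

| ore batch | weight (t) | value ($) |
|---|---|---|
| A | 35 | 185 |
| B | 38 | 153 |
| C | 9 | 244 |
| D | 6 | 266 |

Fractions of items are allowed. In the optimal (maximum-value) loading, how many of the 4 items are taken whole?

Ratios (sorted): D 44.33, C 27.11, A 5.29, B 4.03
take D (6 @ 266); take C (9 @ 244); take A (35 @ 185); take 3/38 of B → 12.08. Capacity used 53/53.
3 item(s) taken whole; one partial (take 3/38 of B).

3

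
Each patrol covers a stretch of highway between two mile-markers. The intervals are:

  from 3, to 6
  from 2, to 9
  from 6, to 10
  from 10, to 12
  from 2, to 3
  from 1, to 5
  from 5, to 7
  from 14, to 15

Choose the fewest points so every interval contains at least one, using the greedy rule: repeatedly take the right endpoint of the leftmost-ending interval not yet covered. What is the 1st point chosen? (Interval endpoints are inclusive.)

3

By right end: [2,3]  [1,5]  [3,6]  [5,7]  [2,9]  [6,10]  [10,12]  [14,15]
[2,3] uncovered → point at 3; [5,7] uncovered → point at 7; [10,12] uncovered → point at 12; [14,15] uncovered → point at 15.
Points: 3, 7, 12, 15 (4 total).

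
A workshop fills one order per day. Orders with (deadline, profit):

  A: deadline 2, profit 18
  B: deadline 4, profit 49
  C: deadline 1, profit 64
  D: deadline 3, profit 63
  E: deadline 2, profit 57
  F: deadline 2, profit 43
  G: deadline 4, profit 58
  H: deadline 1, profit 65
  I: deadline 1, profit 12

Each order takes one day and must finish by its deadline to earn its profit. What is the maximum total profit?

243

Profit order: H=65 C=64 D=63 G=58 E=57 B=49 F=43 A=18 I=12
Assign: H→slot 1, C skipped, D→slot 3, G→slot 4, E→slot 2, B skipped, F skipped, A skipped, I skipped.
Slots: [1:H] [2:E] [3:D] [4:G]
Profit = 65 + 57 + 63 + 58 = 243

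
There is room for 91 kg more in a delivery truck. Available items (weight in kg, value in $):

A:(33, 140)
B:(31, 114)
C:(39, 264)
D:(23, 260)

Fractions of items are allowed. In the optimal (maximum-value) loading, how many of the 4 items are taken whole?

Ratios (sorted): D 11.30, C 6.77, A 4.24, B 3.68
take D (23 @ 260); take C (39 @ 264); take 29/33 of A → 123.03. Capacity used 91/91.
2 item(s) taken whole; one partial (take 29/33 of A).

2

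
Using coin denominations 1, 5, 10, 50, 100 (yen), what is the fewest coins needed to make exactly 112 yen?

Greedy: take as many of the largest coin as possible, then repeat with the remainder.
112 = 1×100 + 1×10 + 2×1
Total coins = 1 + 1 + 2 = 4

4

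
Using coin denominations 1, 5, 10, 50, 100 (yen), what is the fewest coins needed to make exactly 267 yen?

7

Greedy: take as many of the largest coin as possible, then repeat with the remainder.
267 − 2×100→67 − 1×50→17 − 1×10→7 − 1×5→2 − 2×1→0
Total coins = 2 + 1 + 1 + 1 + 2 = 7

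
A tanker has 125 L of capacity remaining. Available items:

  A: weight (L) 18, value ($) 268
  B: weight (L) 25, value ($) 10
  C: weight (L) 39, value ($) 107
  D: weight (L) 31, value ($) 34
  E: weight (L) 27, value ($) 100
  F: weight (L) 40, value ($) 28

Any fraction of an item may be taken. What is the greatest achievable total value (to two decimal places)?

516.00

Sort by value per unit weight and fill in that order.
Order: A (268/18=14.89) > E (100/27=3.70) > C (107/39=2.74) > D (34/31=1.10) > F (28/40=0.70) > B (10/25=0.40)
Fill: take A (18 @ 268) → take E (27 @ 100) → take C (39 @ 107) → take D (31 @ 34) → take 10/40 of F → 7.00; 125/125 used.
Total value = 516.00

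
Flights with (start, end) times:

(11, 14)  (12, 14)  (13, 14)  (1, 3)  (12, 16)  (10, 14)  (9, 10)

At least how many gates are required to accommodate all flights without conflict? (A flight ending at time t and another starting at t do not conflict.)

5

Events (time:±→running): 1:+→1 3:-→0 9:+→1 10:-→0 10:+→1 11:+→2 12:+→3 12:+→4 13:+→5 … peak 5.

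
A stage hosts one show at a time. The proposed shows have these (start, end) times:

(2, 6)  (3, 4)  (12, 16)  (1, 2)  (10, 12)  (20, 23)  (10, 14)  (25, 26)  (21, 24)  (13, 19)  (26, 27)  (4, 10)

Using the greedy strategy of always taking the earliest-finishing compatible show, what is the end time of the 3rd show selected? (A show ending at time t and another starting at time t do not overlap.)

10

Sorted by end: (1,2)  (3,4)  (2,6)  (4,10)  (10,12)  (10,14)  (12,16)  (13,19)  (20,23)  (21,24)  (25,26)  (26,27)
take (1,2); take (3,4); skip (2,6); take (4,10); take (10,12); skip (10,14); take (12,16); take (20,23); take (25,26); take (26,27).
Selected: (1,2) (3,4) (4,10) (10,12) (12,16) (20,23) (25,26) (26,27)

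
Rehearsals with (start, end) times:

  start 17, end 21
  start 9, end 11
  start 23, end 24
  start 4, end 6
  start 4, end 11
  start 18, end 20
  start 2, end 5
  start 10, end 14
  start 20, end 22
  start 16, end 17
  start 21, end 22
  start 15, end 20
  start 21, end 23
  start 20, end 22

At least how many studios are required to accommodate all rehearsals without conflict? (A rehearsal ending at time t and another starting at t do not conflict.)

4

starts: [2, 4, 4, 9, 10, 15, 16, 17, 18, 20, 20, 21, 21, 23]
ends:   [5, 6, 11, 11, 14, 17, 20, 20, 21, 22, 22, 22, 23, 24]
s2→1 s4→2 s4→3 e5→2 e6→1 s9→2 s10→3 e11→2 e11→1 e14→0 s15→1 s16→2 e17→1 s17→2 s18→3 e20→2 e20→1 s20→2 s20→3 e21→2 s21→3 s21→4  — peak 4.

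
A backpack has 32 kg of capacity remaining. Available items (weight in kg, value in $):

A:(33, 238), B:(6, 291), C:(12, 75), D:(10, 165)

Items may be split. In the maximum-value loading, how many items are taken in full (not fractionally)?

2

Ratios (sorted): B 48.50, D 16.50, A 7.21, C 6.25
take B (6 @ 291); take D (10 @ 165); take 16/33 of A → 115.39. Capacity used 32/32.
2 item(s) taken whole; one partial (take 16/33 of A).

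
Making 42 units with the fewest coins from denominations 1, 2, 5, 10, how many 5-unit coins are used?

42 − 4×10→2 − 1×2→0
Count of 5: 0

0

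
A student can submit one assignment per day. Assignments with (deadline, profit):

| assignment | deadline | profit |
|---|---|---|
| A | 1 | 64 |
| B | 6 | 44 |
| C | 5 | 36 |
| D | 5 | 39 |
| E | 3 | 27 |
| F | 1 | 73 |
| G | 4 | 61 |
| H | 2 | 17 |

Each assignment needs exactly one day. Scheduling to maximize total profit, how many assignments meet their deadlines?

6

By profit: F(d1,73), A(d1,64), G(d4,61), B(d6,44), D(d5,39), C(d5,36), E(d3,27), H(d2,17)
F→slot 1; A skipped; G→slot 4; B→slot 6; D→slot 5; C→slot 3; E→slot 2; H skipped.
6 of 8 scheduled.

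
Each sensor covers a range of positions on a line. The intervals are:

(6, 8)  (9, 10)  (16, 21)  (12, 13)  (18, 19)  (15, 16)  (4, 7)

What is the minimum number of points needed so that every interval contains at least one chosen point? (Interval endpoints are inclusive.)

5

Sort by right endpoint; whenever an interval is uncovered, place a point at its right end.
By right end: [4,7]  [6,8]  [9,10]  [12,13]  [15,16]  [18,19]  [16,21]
[4,7] uncovered → point at 7; [9,10] uncovered → point at 10; [12,13] uncovered → point at 13; [15,16] uncovered → point at 16; [18,19] uncovered → point at 19.
Points: 7, 10, 13, 16, 19 (5 total).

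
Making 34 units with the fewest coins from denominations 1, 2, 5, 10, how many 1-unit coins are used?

34 − 3×10→4 − 2×2→0
Count of 1: 0

0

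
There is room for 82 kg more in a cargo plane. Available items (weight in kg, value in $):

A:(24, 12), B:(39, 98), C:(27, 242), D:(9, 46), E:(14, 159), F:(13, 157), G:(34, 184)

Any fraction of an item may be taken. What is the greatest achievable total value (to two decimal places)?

Ratios (sorted): F 12.08, E 11.36, C 8.96, G 5.41, D 5.11, B 2.51, A 0.50
take F (13 @ 157); take E (14 @ 159); take C (27 @ 242); take 28/34 of G → 151.53. Capacity used 82/82.
Total value = 709.53

709.53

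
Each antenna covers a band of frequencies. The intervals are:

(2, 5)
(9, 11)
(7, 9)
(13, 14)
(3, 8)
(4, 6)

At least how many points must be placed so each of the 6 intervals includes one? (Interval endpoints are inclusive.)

3

By right end: [2,5]  [4,6]  [3,8]  [7,9]  [9,11]  [13,14]
[2,5] uncovered → point at 5; [7,9] uncovered → point at 9; [13,14] uncovered → point at 14.
Points: 5, 9, 14 (3 total).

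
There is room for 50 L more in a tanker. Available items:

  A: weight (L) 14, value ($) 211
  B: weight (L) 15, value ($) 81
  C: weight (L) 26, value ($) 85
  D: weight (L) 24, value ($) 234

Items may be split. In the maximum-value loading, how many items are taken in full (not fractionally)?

Sort by value per unit weight and fill in that order.
Ratios (sorted): A 15.07, D 9.75, B 5.40, C 3.27
take A (14 @ 211); take D (24 @ 234); take 12/15 of B → 64.80. Capacity used 50/50.
2 item(s) taken whole; one partial (take 12/15 of B).

2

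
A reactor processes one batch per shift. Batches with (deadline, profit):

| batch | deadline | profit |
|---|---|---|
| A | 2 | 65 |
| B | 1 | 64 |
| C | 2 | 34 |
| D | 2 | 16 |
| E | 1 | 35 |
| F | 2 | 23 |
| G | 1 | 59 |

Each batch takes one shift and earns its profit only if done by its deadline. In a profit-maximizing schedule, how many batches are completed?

Take jobs in profit order; each goes to the latest open slot no later than its deadline.
Profit order: A=65 B=64 G=59 E=35 C=34 F=23 D=16
Assign: A→slot 2, B→slot 1, G skipped, E skipped, C skipped, F skipped, D skipped.
Slots: [1:B] [2:A]
2 of 7 scheduled.

2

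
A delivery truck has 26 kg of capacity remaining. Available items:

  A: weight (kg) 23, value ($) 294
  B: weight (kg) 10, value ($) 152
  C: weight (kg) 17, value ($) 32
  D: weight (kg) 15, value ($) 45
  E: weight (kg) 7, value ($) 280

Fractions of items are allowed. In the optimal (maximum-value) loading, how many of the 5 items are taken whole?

Greedy by value/weight ratio, highest first.
Ratios (sorted): E 40.00, B 15.20, A 12.78, D 3.00, C 1.88
take E (7 @ 280); take B (10 @ 152); take 9/23 of A → 115.04. Capacity used 26/26.
2 item(s) taken whole; one partial (take 9/23 of A).

2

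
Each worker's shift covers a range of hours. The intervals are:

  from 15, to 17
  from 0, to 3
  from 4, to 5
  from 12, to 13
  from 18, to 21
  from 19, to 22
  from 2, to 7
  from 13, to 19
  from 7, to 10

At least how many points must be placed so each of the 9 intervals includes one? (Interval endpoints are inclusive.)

Sort by right endpoint; whenever an interval is uncovered, place a point at its right end.
Sorted: [0,3] [4,5] [2,7] [7,10] [12,13] [15,17] [13,19] [18,21] [19,22]
{[0,3]} hit by 3; {[4,5],[2,7]} hit by 5; {[7,10]} hit by 10; {[12,13]} hit by 13; {[15,17],[13,19]} hit by 17; {[18,21],[19,22]} hit by 21.
Points: 3, 5, 10, 13, 17, 21 (6 total).

6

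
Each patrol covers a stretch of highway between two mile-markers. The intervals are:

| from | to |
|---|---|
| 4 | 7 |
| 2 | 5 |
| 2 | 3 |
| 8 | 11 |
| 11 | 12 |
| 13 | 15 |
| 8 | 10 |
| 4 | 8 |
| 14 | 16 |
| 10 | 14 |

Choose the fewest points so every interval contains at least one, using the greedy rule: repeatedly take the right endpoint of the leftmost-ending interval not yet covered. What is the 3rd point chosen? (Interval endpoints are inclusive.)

Process intervals by earliest right end; each time one isn't hit yet, stab at its right endpoint.
By right end: [2,3]  [2,5]  [4,7]  [4,8]  [8,10]  [8,11]  [11,12]  [10,14]  [13,15]  [14,16]
[2,3] uncovered → point at 3; [4,7] uncovered → point at 7; [8,10] uncovered → point at 10; [11,12] uncovered → point at 12; [13,15] uncovered → point at 15.
Points: 3, 7, 10, 12, 15 (5 total).

10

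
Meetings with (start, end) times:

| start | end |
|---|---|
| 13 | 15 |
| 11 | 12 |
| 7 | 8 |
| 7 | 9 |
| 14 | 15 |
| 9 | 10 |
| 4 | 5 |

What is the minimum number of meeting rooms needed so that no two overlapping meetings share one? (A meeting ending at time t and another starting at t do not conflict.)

The answer is the maximum number of intervals overlapping at any instant.
starts: [4, 7, 7, 9, 11, 13, 14]
ends:   [5, 8, 9, 10, 12, 15, 15]
s4→1 e5→0 s7→1 s7→2  — peak 2.

2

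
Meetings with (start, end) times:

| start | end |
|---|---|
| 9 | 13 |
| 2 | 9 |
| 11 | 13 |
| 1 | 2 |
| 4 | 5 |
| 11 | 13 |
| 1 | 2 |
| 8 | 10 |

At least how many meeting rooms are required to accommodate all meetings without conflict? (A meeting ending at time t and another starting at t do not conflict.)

3

The answer is the maximum number of intervals overlapping at any instant.
Events (time:±→running): 1:+→1 1:+→2 2:-→1 2:-→0 2:+→1 4:+→2 5:-→1 8:+→2 9:-→1 9:+→2 10:-→1 11:+→2 11:+→3 … peak 3.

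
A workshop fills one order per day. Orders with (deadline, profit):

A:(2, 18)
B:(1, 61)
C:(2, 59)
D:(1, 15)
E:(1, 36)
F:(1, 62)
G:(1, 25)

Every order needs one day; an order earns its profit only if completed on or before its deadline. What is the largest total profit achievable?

Sort by profit descending; place each in the latest free slot ≤ its deadline.
Profit order: F=62 B=61 C=59 E=36 G=25 A=18 D=15
Assign: F→slot 1, B skipped, C→slot 2, E skipped, G skipped, A skipped, D skipped.
Slots: [1:F] [2:C]
Profit = 62 + 59 = 121

121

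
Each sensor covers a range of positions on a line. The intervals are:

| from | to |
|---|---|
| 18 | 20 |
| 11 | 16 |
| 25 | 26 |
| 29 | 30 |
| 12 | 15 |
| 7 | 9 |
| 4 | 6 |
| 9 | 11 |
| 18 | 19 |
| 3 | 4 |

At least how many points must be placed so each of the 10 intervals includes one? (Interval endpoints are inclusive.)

By right end: [3,4]  [4,6]  [7,9]  [9,11]  [12,15]  [11,16]  [18,19]  [18,20]  [25,26]  [29,30]
[3,4] uncovered → point at 4; [7,9] uncovered → point at 9; [12,15] uncovered → point at 15; [18,19] uncovered → point at 19; [25,26] uncovered → point at 26; [29,30] uncovered → point at 30.
Points: 4, 9, 15, 19, 26, 30 (6 total).

6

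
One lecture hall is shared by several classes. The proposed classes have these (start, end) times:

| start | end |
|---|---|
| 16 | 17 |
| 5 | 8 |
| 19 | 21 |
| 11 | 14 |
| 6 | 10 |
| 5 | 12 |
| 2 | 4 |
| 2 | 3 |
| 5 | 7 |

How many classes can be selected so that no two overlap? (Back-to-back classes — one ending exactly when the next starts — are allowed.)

5

Sorted by end: (2,3)  (2,4)  (5,7)  (5,8)  (6,10)  (5,12)  (11,14)  (16,17)  (19,21)
take (2,3); take (5,7); take (11,14); take (16,17); take (19,21).
Selected 5 classes.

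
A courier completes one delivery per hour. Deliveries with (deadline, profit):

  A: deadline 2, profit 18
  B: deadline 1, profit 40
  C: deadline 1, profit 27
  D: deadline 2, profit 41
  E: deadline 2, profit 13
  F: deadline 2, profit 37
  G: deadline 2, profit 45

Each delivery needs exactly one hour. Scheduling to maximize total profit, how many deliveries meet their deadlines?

2

Sort by profit descending; place each in the latest free slot ≤ its deadline.
By profit: G(d2,45), D(d2,41), B(d1,40), F(d2,37), C(d1,27), A(d2,18), E(d2,13)
G→slot 2; D→slot 1; B skipped; F skipped; C skipped; A skipped; E skipped.
2 of 7 scheduled.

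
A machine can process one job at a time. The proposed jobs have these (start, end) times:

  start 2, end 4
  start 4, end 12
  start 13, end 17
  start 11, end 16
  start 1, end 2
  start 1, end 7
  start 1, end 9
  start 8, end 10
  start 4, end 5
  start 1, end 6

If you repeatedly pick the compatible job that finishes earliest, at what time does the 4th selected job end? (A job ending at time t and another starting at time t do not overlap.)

By end time: (1,2), (2,4), (4,5), (1,6), (1,7), (1,9), (8,10), (4,12), (11,16), (13,17).
Pick (1,2); next start ≥ 2 → (2,4); next start ≥ 4 → (4,5); next start ≥ 5 → (8,10); next start ≥ 10 → (11,16).
Selected: (1,2) (2,4) (4,5) (8,10) (11,16)

10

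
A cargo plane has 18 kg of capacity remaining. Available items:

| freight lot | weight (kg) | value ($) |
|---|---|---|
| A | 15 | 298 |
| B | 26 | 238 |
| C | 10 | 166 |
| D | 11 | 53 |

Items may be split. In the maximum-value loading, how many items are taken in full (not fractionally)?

1

Order: A (298/15=19.87) > C (166/10=16.60) > B (238/26=9.15) > D (53/11=4.82)
Fill: take A (15 @ 298) → take 3/10 of C → 49.80; 18/18 used.
1 item(s) taken whole; one partial (take 3/10 of C).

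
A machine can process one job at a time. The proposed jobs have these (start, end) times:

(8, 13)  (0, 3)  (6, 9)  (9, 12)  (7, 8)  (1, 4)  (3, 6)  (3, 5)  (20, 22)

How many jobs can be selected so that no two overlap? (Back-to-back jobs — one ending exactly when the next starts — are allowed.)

Sort by end time and greedily take each interval whose start is ≥ the last chosen end.
By end time: (0,3), (1,4), (3,5), (3,6), (7,8), (6,9), (9,12), (8,13), (20,22).
Pick (0,3); next start ≥ 3 → (3,5); next start ≥ 5 → (7,8); next start ≥ 8 → (9,12); next start ≥ 12 → (20,22).
Selected 5 jobs.

5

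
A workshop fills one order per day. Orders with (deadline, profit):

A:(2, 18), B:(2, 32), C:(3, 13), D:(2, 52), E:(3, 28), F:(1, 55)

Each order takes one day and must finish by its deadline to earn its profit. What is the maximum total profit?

Sort by profit descending; place each in the latest free slot ≤ its deadline.
By profit: F(d1,55), D(d2,52), B(d2,32), E(d3,28), A(d2,18), C(d3,13)
F→slot 1; D→slot 2; B skipped; E→slot 3; A skipped; C skipped.
Profit = 55 + 52 + 28 = 135

135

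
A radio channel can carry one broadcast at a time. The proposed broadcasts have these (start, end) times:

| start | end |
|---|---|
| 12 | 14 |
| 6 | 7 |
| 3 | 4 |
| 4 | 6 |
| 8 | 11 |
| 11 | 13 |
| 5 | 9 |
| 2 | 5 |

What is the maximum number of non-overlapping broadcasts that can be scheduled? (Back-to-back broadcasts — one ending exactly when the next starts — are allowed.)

5

Order by finish time; keep every interval that doesn't clash with the previous kept one.
Sorted by end: (3,4)  (2,5)  (4,6)  (6,7)  (5,9)  (8,11)  (11,13)  (12,14)
take (3,4); take (4,6); take (6,7); skip (5,9); take (8,11); take (11,13).
Selected 5 broadcasts.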